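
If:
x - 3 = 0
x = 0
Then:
No Solution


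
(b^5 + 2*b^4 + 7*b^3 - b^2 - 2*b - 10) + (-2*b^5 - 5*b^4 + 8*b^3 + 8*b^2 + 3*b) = -b^5 - 3*b^4 + 15*b^3 + 7*b^2 + b - 10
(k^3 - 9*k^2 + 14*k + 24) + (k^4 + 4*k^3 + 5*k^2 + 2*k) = k^4 + 5*k^3 - 4*k^2 + 16*k + 24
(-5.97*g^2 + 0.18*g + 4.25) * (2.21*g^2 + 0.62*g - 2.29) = -13.1937*g^4 - 3.3036*g^3 + 23.1754*g^2 + 2.2228*g - 9.7325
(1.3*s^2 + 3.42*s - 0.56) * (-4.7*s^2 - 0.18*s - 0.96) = -6.11*s^4 - 16.308*s^3 + 0.768400000000001*s^2 - 3.1824*s + 0.5376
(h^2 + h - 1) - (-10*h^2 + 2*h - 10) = 11*h^2 - h + 9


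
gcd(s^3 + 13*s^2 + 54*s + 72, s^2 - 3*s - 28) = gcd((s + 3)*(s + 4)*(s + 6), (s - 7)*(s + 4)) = s + 4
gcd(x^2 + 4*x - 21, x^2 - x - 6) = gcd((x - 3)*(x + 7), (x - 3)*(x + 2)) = x - 3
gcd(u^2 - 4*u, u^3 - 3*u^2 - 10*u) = u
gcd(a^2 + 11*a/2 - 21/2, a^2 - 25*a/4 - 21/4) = 1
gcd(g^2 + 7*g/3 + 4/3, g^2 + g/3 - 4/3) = g + 4/3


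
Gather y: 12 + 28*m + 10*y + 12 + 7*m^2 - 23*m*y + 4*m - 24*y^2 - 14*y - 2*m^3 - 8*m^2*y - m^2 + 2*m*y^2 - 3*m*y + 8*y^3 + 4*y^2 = -2*m^3 + 6*m^2 + 32*m + 8*y^3 + y^2*(2*m - 20) + y*(-8*m^2 - 26*m - 4) + 24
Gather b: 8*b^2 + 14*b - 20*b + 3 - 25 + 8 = 8*b^2 - 6*b - 14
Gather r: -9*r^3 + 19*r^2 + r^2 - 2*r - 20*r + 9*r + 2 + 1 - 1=-9*r^3 + 20*r^2 - 13*r + 2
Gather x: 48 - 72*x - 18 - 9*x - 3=27 - 81*x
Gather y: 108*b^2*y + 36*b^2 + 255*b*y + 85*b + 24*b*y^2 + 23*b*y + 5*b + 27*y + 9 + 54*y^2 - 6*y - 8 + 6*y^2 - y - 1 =36*b^2 + 90*b + y^2*(24*b + 60) + y*(108*b^2 + 278*b + 20)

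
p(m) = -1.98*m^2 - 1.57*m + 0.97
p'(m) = -3.96*m - 1.57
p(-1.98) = -3.68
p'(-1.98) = 6.27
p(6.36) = -89.11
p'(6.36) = -26.76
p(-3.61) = -19.17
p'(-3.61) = 12.73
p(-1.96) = -3.56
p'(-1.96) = 6.19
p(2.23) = -12.38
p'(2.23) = -10.40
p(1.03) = -2.75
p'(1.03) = -5.65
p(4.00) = -36.99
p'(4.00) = -17.41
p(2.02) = -10.28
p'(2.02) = -9.57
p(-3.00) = -12.14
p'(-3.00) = 10.31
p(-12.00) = -265.31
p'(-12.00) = 45.95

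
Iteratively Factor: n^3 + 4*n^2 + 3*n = (n + 1)*(n^2 + 3*n) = (n + 1)*(n + 3)*(n)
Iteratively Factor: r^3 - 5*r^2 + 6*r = (r)*(r^2 - 5*r + 6) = r*(r - 2)*(r - 3)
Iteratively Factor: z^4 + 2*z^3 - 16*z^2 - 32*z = (z)*(z^3 + 2*z^2 - 16*z - 32) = z*(z + 2)*(z^2 - 16) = z*(z - 4)*(z + 2)*(z + 4)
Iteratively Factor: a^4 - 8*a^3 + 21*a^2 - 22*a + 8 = (a - 4)*(a^3 - 4*a^2 + 5*a - 2) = (a - 4)*(a - 2)*(a^2 - 2*a + 1) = (a - 4)*(a - 2)*(a - 1)*(a - 1)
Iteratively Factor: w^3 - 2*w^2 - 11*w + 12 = (w - 1)*(w^2 - w - 12) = (w - 4)*(w - 1)*(w + 3)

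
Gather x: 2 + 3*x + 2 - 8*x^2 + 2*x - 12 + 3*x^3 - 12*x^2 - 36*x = 3*x^3 - 20*x^2 - 31*x - 8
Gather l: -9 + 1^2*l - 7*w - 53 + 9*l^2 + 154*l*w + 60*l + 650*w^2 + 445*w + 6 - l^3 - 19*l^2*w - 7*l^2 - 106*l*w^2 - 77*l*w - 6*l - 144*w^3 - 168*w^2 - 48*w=-l^3 + l^2*(2 - 19*w) + l*(-106*w^2 + 77*w + 55) - 144*w^3 + 482*w^2 + 390*w - 56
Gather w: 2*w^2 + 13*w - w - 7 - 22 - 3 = 2*w^2 + 12*w - 32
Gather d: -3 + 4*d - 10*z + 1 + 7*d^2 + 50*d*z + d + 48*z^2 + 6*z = 7*d^2 + d*(50*z + 5) + 48*z^2 - 4*z - 2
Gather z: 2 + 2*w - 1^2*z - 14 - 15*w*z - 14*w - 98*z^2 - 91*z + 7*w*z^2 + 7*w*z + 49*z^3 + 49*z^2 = -12*w + 49*z^3 + z^2*(7*w - 49) + z*(-8*w - 92) - 12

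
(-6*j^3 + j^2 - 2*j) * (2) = -12*j^3 + 2*j^2 - 4*j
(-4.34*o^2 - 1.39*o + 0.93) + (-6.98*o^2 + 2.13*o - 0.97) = -11.32*o^2 + 0.74*o - 0.0399999999999999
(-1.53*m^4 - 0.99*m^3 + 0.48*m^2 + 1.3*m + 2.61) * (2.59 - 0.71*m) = 1.0863*m^5 - 3.2598*m^4 - 2.9049*m^3 + 0.3202*m^2 + 1.5139*m + 6.7599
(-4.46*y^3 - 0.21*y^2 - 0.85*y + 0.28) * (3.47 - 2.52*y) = 11.2392*y^4 - 14.947*y^3 + 1.4133*y^2 - 3.6551*y + 0.9716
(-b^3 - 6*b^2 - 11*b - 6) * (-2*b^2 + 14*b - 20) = 2*b^5 - 2*b^4 - 42*b^3 - 22*b^2 + 136*b + 120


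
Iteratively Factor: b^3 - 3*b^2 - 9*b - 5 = (b + 1)*(b^2 - 4*b - 5) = (b + 1)^2*(b - 5)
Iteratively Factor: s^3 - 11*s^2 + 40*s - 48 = (s - 4)*(s^2 - 7*s + 12) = (s - 4)^2*(s - 3)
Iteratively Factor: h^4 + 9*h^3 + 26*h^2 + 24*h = (h + 2)*(h^3 + 7*h^2 + 12*h) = (h + 2)*(h + 3)*(h^2 + 4*h) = (h + 2)*(h + 3)*(h + 4)*(h)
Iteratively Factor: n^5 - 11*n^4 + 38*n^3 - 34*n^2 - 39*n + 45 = (n - 5)*(n^4 - 6*n^3 + 8*n^2 + 6*n - 9) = (n - 5)*(n + 1)*(n^3 - 7*n^2 + 15*n - 9) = (n - 5)*(n - 3)*(n + 1)*(n^2 - 4*n + 3) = (n - 5)*(n - 3)^2*(n + 1)*(n - 1)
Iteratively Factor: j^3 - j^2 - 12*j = (j + 3)*(j^2 - 4*j) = j*(j + 3)*(j - 4)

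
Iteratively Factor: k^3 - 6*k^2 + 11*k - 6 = (k - 3)*(k^2 - 3*k + 2) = (k - 3)*(k - 1)*(k - 2)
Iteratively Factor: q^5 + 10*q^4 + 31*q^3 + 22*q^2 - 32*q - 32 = (q - 1)*(q^4 + 11*q^3 + 42*q^2 + 64*q + 32) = (q - 1)*(q + 1)*(q^3 + 10*q^2 + 32*q + 32) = (q - 1)*(q + 1)*(q + 4)*(q^2 + 6*q + 8) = (q - 1)*(q + 1)*(q + 2)*(q + 4)*(q + 4)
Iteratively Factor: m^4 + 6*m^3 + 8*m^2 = (m + 4)*(m^3 + 2*m^2) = m*(m + 4)*(m^2 + 2*m) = m^2*(m + 4)*(m + 2)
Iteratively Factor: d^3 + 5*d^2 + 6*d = (d + 3)*(d^2 + 2*d) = d*(d + 3)*(d + 2)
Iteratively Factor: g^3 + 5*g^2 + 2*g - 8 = (g - 1)*(g^2 + 6*g + 8) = (g - 1)*(g + 2)*(g + 4)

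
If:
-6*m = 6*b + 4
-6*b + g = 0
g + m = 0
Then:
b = 2/15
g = 4/5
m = -4/5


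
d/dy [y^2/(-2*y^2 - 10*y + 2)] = y*(2 - 5*y)/(2*(y^4 + 10*y^3 + 23*y^2 - 10*y + 1))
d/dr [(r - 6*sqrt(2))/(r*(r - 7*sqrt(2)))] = (-r^2 + 12*sqrt(2)*r - 84)/(r^2*(r^2 - 14*sqrt(2)*r + 98))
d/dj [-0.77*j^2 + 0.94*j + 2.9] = 0.94 - 1.54*j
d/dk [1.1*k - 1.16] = 1.10000000000000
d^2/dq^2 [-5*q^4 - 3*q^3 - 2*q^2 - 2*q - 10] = -60*q^2 - 18*q - 4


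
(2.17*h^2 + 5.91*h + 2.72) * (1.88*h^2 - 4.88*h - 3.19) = 4.0796*h^4 + 0.5212*h^3 - 30.6495*h^2 - 32.1265*h - 8.6768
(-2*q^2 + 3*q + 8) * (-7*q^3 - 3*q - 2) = 14*q^5 - 21*q^4 - 50*q^3 - 5*q^2 - 30*q - 16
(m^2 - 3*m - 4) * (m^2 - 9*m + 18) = m^4 - 12*m^3 + 41*m^2 - 18*m - 72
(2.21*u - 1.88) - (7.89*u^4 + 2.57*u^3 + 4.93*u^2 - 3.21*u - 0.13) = -7.89*u^4 - 2.57*u^3 - 4.93*u^2 + 5.42*u - 1.75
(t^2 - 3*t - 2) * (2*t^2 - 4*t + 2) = 2*t^4 - 10*t^3 + 10*t^2 + 2*t - 4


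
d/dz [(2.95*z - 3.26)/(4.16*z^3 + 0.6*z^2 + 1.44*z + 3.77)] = (-24.544*z^3 + 38.9148*z^2 + 3.912*z + 15.8159)/(17.3056*z^6 + 4.992*z^5 + 12.3408*z^4 + 33.0944*z^3 + 6.5976*z^2 + 10.8576*z + 14.2129)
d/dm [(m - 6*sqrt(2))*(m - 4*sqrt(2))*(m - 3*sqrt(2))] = 3*m^2 - 26*sqrt(2)*m + 108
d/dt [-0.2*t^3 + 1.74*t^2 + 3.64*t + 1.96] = -0.6*t^2 + 3.48*t + 3.64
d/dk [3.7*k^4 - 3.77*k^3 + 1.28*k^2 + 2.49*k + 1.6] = 14.8*k^3 - 11.31*k^2 + 2.56*k + 2.49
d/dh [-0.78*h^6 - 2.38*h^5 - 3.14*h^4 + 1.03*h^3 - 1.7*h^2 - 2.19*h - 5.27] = -4.68*h^5 - 11.9*h^4 - 12.56*h^3 + 3.09*h^2 - 3.4*h - 2.19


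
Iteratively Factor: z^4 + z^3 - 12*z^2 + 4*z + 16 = (z - 2)*(z^3 + 3*z^2 - 6*z - 8) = (z - 2)*(z + 4)*(z^2 - z - 2) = (z - 2)^2*(z + 4)*(z + 1)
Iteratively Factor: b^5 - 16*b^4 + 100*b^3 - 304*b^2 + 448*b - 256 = (b - 4)*(b^4 - 12*b^3 + 52*b^2 - 96*b + 64) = (b - 4)^2*(b^3 - 8*b^2 + 20*b - 16) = (b - 4)^2*(b - 2)*(b^2 - 6*b + 8) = (b - 4)^2*(b - 2)^2*(b - 4)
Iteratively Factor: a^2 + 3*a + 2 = (a + 1)*(a + 2)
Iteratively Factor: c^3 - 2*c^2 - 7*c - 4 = (c - 4)*(c^2 + 2*c + 1) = (c - 4)*(c + 1)*(c + 1)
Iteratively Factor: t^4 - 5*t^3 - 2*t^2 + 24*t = (t - 4)*(t^3 - t^2 - 6*t) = t*(t - 4)*(t^2 - t - 6) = t*(t - 4)*(t - 3)*(t + 2)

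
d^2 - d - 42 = (d - 7)*(d + 6)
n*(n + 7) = n^2 + 7*n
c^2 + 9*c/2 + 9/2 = (c + 3/2)*(c + 3)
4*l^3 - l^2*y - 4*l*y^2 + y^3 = (-4*l + y)*(-l + y)*(l + y)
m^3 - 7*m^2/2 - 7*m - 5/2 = (m - 5)*(m + 1/2)*(m + 1)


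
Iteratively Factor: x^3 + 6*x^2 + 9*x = (x + 3)*(x^2 + 3*x) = (x + 3)^2*(x)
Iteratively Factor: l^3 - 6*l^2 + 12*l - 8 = (l - 2)*(l^2 - 4*l + 4) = (l - 2)^2*(l - 2)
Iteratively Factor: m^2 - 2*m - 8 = (m - 4)*(m + 2)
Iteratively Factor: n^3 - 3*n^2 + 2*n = (n - 2)*(n^2 - n) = (n - 2)*(n - 1)*(n)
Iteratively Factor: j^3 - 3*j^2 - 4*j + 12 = (j - 2)*(j^2 - j - 6) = (j - 3)*(j - 2)*(j + 2)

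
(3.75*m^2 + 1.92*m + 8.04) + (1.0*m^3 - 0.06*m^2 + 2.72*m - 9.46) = 1.0*m^3 + 3.69*m^2 + 4.64*m - 1.42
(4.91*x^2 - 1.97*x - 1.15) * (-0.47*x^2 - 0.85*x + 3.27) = -2.3077*x^4 - 3.2476*x^3 + 18.2707*x^2 - 5.4644*x - 3.7605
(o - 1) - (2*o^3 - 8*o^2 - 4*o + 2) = -2*o^3 + 8*o^2 + 5*o - 3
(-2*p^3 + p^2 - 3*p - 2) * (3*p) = -6*p^4 + 3*p^3 - 9*p^2 - 6*p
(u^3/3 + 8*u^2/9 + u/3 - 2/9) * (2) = 2*u^3/3 + 16*u^2/9 + 2*u/3 - 4/9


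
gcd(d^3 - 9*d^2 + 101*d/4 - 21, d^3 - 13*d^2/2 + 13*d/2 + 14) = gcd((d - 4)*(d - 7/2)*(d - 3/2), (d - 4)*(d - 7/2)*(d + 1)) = d^2 - 15*d/2 + 14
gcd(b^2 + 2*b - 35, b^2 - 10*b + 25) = b - 5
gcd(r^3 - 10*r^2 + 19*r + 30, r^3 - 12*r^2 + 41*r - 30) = r^2 - 11*r + 30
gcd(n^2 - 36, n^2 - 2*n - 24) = n - 6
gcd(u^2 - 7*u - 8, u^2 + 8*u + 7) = u + 1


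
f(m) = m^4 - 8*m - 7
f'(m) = 4*m^3 - 8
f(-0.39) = -3.86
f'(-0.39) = -8.24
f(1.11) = -14.36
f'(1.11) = -2.53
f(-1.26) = 5.60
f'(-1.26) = -16.00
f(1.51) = -13.88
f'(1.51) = 5.77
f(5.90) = 1157.54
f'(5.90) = 813.52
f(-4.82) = 571.30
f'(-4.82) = -455.92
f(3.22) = 74.74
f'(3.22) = 125.54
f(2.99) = 49.01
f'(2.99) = 98.92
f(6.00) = 1241.00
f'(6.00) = 856.00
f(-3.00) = 98.00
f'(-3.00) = -116.00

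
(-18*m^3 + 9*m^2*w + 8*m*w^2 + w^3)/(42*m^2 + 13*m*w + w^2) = (-3*m^2 + 2*m*w + w^2)/(7*m + w)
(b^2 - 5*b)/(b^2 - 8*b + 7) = b*(b - 5)/(b^2 - 8*b + 7)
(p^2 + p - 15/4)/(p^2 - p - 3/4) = (2*p + 5)/(2*p + 1)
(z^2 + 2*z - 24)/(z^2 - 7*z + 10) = (z^2 + 2*z - 24)/(z^2 - 7*z + 10)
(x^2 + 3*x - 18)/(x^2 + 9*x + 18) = (x - 3)/(x + 3)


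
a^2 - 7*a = a*(a - 7)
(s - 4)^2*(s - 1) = s^3 - 9*s^2 + 24*s - 16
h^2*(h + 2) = h^3 + 2*h^2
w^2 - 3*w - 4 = (w - 4)*(w + 1)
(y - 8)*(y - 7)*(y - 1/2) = y^3 - 31*y^2/2 + 127*y/2 - 28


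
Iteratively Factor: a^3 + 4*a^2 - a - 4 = (a - 1)*(a^2 + 5*a + 4) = (a - 1)*(a + 4)*(a + 1)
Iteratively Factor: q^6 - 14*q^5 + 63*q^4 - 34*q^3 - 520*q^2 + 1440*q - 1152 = (q - 4)*(q^5 - 10*q^4 + 23*q^3 + 58*q^2 - 288*q + 288) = (q - 4)^2*(q^4 - 6*q^3 - q^2 + 54*q - 72) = (q - 4)^2*(q + 3)*(q^3 - 9*q^2 + 26*q - 24) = (q - 4)^2*(q - 3)*(q + 3)*(q^2 - 6*q + 8) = (q - 4)^2*(q - 3)*(q - 2)*(q + 3)*(q - 4)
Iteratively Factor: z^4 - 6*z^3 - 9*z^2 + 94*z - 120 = (z - 3)*(z^3 - 3*z^2 - 18*z + 40) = (z - 3)*(z + 4)*(z^2 - 7*z + 10) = (z - 5)*(z - 3)*(z + 4)*(z - 2)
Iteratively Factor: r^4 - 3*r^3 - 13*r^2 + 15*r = (r)*(r^3 - 3*r^2 - 13*r + 15) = r*(r - 1)*(r^2 - 2*r - 15) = r*(r - 5)*(r - 1)*(r + 3)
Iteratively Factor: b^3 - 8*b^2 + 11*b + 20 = (b + 1)*(b^2 - 9*b + 20) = (b - 5)*(b + 1)*(b - 4)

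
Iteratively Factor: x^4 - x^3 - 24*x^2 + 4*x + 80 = (x - 2)*(x^3 + x^2 - 22*x - 40) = (x - 2)*(x + 4)*(x^2 - 3*x - 10) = (x - 2)*(x + 2)*(x + 4)*(x - 5)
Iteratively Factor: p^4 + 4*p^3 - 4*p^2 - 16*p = (p)*(p^3 + 4*p^2 - 4*p - 16) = p*(p + 2)*(p^2 + 2*p - 8) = p*(p + 2)*(p + 4)*(p - 2)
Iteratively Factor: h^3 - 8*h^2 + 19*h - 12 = (h - 1)*(h^2 - 7*h + 12) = (h - 3)*(h - 1)*(h - 4)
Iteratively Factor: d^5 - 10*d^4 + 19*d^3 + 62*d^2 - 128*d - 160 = (d + 1)*(d^4 - 11*d^3 + 30*d^2 + 32*d - 160) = (d + 1)*(d + 2)*(d^3 - 13*d^2 + 56*d - 80) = (d - 4)*(d + 1)*(d + 2)*(d^2 - 9*d + 20) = (d - 4)^2*(d + 1)*(d + 2)*(d - 5)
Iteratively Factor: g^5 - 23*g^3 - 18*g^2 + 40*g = (g)*(g^4 - 23*g^2 - 18*g + 40) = g*(g - 5)*(g^3 + 5*g^2 + 2*g - 8) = g*(g - 5)*(g - 1)*(g^2 + 6*g + 8) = g*(g - 5)*(g - 1)*(g + 4)*(g + 2)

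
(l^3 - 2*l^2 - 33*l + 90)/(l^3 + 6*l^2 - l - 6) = (l^2 - 8*l + 15)/(l^2 - 1)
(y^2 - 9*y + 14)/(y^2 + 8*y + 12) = (y^2 - 9*y + 14)/(y^2 + 8*y + 12)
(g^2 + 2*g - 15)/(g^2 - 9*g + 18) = (g + 5)/(g - 6)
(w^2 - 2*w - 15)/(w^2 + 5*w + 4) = (w^2 - 2*w - 15)/(w^2 + 5*w + 4)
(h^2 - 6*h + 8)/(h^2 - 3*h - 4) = (h - 2)/(h + 1)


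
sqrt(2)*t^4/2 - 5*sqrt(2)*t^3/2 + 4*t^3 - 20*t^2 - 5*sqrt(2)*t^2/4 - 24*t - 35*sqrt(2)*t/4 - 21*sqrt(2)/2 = (t - 6)*(t + sqrt(2)/2)*(t + 7*sqrt(2)/2)*(sqrt(2)*t/2 + sqrt(2)/2)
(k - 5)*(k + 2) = k^2 - 3*k - 10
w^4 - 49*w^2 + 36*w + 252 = (w - 6)*(w - 3)*(w + 2)*(w + 7)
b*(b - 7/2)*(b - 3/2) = b^3 - 5*b^2 + 21*b/4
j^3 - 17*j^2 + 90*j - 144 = (j - 8)*(j - 6)*(j - 3)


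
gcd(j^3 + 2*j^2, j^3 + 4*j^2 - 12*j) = j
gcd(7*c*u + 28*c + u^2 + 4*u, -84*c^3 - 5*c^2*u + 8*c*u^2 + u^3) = 7*c + u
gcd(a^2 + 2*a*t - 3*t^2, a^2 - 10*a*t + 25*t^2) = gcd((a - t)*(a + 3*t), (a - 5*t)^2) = 1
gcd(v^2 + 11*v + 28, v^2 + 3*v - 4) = v + 4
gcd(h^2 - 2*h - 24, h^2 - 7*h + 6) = h - 6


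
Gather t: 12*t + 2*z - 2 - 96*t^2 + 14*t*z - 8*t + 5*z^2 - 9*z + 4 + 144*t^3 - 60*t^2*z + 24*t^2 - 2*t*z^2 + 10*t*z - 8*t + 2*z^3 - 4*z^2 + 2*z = 144*t^3 + t^2*(-60*z - 72) + t*(-2*z^2 + 24*z - 4) + 2*z^3 + z^2 - 5*z + 2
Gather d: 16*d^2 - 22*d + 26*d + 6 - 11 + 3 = 16*d^2 + 4*d - 2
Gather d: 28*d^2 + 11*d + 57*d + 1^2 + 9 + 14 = 28*d^2 + 68*d + 24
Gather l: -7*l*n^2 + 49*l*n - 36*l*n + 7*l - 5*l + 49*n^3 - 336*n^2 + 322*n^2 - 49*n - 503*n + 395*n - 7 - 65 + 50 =l*(-7*n^2 + 13*n + 2) + 49*n^3 - 14*n^2 - 157*n - 22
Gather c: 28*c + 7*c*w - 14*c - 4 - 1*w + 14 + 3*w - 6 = c*(7*w + 14) + 2*w + 4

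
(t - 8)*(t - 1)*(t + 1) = t^3 - 8*t^2 - t + 8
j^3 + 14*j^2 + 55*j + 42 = (j + 1)*(j + 6)*(j + 7)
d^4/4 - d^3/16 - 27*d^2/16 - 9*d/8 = d*(d/4 + 1/2)*(d - 3)*(d + 3/4)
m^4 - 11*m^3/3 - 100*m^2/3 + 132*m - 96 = (m - 6)*(m - 8/3)*(m - 1)*(m + 6)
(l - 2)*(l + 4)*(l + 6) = l^3 + 8*l^2 + 4*l - 48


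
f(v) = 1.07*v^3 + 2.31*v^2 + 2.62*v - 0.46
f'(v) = 3.21*v^2 + 4.62*v + 2.62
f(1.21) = 7.99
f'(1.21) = 12.91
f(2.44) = 35.23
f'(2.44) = 33.00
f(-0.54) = -1.37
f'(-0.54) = 1.06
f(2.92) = 53.53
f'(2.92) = 43.48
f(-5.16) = -99.48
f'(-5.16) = 64.25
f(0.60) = 2.17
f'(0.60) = 6.55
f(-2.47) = -8.96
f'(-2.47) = 10.79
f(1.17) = 7.48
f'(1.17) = 12.42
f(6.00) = 329.54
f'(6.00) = 145.90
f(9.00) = 990.26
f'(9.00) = 304.21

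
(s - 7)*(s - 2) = s^2 - 9*s + 14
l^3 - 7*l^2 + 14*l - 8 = (l - 4)*(l - 2)*(l - 1)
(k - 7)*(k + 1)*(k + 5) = k^3 - k^2 - 37*k - 35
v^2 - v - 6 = (v - 3)*(v + 2)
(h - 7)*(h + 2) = h^2 - 5*h - 14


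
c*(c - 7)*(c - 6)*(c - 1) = c^4 - 14*c^3 + 55*c^2 - 42*c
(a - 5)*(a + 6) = a^2 + a - 30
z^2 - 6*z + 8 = (z - 4)*(z - 2)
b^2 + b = b*(b + 1)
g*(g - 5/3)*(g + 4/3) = g^3 - g^2/3 - 20*g/9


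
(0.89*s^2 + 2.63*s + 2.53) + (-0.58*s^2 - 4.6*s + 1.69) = 0.31*s^2 - 1.97*s + 4.22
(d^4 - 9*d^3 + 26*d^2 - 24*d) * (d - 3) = d^5 - 12*d^4 + 53*d^3 - 102*d^2 + 72*d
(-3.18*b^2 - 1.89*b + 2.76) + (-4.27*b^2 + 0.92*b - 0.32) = -7.45*b^2 - 0.97*b + 2.44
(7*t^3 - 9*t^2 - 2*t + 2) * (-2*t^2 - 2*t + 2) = -14*t^5 + 4*t^4 + 36*t^3 - 18*t^2 - 8*t + 4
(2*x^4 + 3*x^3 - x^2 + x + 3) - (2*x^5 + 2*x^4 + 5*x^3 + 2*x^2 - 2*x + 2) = -2*x^5 - 2*x^3 - 3*x^2 + 3*x + 1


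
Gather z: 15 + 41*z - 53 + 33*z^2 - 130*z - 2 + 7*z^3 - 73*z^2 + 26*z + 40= 7*z^3 - 40*z^2 - 63*z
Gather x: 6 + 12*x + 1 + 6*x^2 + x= 6*x^2 + 13*x + 7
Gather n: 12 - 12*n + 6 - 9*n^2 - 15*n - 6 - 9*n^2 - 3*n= -18*n^2 - 30*n + 12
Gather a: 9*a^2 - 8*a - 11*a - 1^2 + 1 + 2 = 9*a^2 - 19*a + 2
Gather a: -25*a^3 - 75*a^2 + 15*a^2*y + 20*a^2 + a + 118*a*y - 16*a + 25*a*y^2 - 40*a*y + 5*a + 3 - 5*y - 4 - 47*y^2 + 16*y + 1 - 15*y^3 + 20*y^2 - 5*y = -25*a^3 + a^2*(15*y - 55) + a*(25*y^2 + 78*y - 10) - 15*y^3 - 27*y^2 + 6*y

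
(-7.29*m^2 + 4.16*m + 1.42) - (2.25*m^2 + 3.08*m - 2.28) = -9.54*m^2 + 1.08*m + 3.7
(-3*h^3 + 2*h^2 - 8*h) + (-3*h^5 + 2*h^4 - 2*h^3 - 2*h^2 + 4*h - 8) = -3*h^5 + 2*h^4 - 5*h^3 - 4*h - 8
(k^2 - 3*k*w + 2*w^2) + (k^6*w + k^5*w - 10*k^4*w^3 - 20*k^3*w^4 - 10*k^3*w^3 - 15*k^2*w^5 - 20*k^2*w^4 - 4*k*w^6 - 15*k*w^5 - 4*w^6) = k^6*w + k^5*w - 10*k^4*w^3 - 20*k^3*w^4 - 10*k^3*w^3 - 15*k^2*w^5 - 20*k^2*w^4 + k^2 - 4*k*w^6 - 15*k*w^5 - 3*k*w - 4*w^6 + 2*w^2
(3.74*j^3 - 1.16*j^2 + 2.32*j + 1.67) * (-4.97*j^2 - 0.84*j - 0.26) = -18.5878*j^5 + 2.6236*j^4 - 11.5284*j^3 - 9.9471*j^2 - 2.006*j - 0.4342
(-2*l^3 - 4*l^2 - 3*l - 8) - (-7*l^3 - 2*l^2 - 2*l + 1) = 5*l^3 - 2*l^2 - l - 9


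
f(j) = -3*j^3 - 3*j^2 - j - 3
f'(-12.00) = -1225.00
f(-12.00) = 4761.00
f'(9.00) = -784.00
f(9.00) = -2442.00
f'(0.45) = -5.52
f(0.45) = -4.33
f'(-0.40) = -0.04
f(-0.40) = -2.89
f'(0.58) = -7.51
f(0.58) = -5.17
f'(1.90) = -44.89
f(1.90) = -36.31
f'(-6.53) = -345.59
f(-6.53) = 710.94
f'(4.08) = -175.30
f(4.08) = -260.77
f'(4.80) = -237.16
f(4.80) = -408.70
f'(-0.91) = -2.99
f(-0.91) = -2.31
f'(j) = -9*j^2 - 6*j - 1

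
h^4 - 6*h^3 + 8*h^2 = h^2*(h - 4)*(h - 2)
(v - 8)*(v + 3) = v^2 - 5*v - 24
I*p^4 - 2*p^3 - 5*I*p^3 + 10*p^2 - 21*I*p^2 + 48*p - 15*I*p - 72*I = (p - 8)*(p + 3)*(p + 3*I)*(I*p + 1)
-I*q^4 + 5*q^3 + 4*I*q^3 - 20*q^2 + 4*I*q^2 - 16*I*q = q*(q - 4)*(q + 4*I)*(-I*q + 1)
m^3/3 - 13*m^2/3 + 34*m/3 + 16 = (m/3 + 1/3)*(m - 8)*(m - 6)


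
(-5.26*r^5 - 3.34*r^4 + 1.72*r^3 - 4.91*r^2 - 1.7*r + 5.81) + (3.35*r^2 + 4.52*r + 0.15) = -5.26*r^5 - 3.34*r^4 + 1.72*r^3 - 1.56*r^2 + 2.82*r + 5.96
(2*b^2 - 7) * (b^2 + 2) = 2*b^4 - 3*b^2 - 14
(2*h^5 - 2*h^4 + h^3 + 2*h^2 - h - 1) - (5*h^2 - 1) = 2*h^5 - 2*h^4 + h^3 - 3*h^2 - h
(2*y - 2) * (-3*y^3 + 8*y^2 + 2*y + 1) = -6*y^4 + 22*y^3 - 12*y^2 - 2*y - 2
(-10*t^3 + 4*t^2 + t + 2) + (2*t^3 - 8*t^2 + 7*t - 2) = -8*t^3 - 4*t^2 + 8*t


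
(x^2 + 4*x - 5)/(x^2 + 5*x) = (x - 1)/x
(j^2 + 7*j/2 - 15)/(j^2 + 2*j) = (j^2 + 7*j/2 - 15)/(j*(j + 2))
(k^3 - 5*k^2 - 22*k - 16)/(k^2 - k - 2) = (k^2 - 6*k - 16)/(k - 2)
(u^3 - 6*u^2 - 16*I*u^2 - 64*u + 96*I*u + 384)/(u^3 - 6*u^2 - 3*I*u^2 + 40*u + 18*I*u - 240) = (u - 8*I)/(u + 5*I)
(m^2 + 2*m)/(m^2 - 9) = m*(m + 2)/(m^2 - 9)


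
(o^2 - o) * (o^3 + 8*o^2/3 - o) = o^5 + 5*o^4/3 - 11*o^3/3 + o^2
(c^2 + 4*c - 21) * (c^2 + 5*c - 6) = c^4 + 9*c^3 - 7*c^2 - 129*c + 126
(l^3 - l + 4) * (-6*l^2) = -6*l^5 + 6*l^3 - 24*l^2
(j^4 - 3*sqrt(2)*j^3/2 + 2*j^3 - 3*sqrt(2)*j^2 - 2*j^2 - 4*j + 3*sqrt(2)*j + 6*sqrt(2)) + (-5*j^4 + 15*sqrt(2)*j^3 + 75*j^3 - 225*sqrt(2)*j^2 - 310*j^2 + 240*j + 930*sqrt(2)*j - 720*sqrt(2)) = -4*j^4 + 27*sqrt(2)*j^3/2 + 77*j^3 - 228*sqrt(2)*j^2 - 312*j^2 + 236*j + 933*sqrt(2)*j - 714*sqrt(2)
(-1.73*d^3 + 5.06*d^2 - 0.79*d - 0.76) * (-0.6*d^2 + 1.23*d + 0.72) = 1.038*d^5 - 5.1639*d^4 + 5.4522*d^3 + 3.1275*d^2 - 1.5036*d - 0.5472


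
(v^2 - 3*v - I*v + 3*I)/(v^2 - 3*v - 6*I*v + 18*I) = (v - I)/(v - 6*I)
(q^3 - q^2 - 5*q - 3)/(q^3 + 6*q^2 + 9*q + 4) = (q - 3)/(q + 4)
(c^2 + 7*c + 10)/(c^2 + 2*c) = (c + 5)/c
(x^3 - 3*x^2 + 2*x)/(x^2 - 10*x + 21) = x*(x^2 - 3*x + 2)/(x^2 - 10*x + 21)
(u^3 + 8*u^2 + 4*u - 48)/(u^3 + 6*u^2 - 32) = (u + 6)/(u + 4)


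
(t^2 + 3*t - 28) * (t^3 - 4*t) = t^5 + 3*t^4 - 32*t^3 - 12*t^2 + 112*t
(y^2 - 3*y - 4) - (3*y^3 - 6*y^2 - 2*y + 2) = -3*y^3 + 7*y^2 - y - 6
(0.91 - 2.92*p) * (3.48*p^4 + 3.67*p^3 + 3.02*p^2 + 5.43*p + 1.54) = -10.1616*p^5 - 7.5496*p^4 - 5.4787*p^3 - 13.1074*p^2 + 0.4445*p + 1.4014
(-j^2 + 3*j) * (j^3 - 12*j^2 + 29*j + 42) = -j^5 + 15*j^4 - 65*j^3 + 45*j^2 + 126*j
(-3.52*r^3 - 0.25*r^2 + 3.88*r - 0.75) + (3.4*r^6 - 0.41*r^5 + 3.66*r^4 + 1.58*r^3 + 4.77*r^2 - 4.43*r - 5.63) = 3.4*r^6 - 0.41*r^5 + 3.66*r^4 - 1.94*r^3 + 4.52*r^2 - 0.55*r - 6.38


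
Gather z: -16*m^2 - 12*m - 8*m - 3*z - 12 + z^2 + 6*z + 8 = -16*m^2 - 20*m + z^2 + 3*z - 4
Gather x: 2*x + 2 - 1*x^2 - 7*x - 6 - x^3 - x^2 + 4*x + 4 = -x^3 - 2*x^2 - x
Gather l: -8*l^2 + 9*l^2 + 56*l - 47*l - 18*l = l^2 - 9*l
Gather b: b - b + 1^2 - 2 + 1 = 0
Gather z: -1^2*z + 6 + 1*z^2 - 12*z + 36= z^2 - 13*z + 42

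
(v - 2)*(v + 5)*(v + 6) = v^3 + 9*v^2 + 8*v - 60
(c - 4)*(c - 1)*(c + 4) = c^3 - c^2 - 16*c + 16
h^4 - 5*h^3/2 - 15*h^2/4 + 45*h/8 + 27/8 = (h - 3)*(h - 3/2)*(h + 1/2)*(h + 3/2)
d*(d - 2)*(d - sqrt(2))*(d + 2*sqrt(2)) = d^4 - 2*d^3 + sqrt(2)*d^3 - 4*d^2 - 2*sqrt(2)*d^2 + 8*d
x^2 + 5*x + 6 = (x + 2)*(x + 3)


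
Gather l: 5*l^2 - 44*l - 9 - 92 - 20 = 5*l^2 - 44*l - 121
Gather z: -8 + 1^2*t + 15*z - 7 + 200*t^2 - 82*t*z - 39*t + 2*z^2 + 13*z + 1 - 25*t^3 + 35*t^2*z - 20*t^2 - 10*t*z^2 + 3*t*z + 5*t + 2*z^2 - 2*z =-25*t^3 + 180*t^2 - 33*t + z^2*(4 - 10*t) + z*(35*t^2 - 79*t + 26) - 14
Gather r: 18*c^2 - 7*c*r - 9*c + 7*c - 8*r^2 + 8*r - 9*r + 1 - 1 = 18*c^2 - 2*c - 8*r^2 + r*(-7*c - 1)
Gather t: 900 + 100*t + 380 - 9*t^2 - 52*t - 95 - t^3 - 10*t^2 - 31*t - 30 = -t^3 - 19*t^2 + 17*t + 1155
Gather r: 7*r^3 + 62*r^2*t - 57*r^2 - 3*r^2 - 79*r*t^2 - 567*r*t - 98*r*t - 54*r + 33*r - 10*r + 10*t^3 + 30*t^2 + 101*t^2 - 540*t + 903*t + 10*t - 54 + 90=7*r^3 + r^2*(62*t - 60) + r*(-79*t^2 - 665*t - 31) + 10*t^3 + 131*t^2 + 373*t + 36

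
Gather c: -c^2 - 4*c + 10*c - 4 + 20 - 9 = -c^2 + 6*c + 7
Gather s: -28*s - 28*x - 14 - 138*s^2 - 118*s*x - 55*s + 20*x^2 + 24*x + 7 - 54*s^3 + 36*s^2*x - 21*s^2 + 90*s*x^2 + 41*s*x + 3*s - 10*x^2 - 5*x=-54*s^3 + s^2*(36*x - 159) + s*(90*x^2 - 77*x - 80) + 10*x^2 - 9*x - 7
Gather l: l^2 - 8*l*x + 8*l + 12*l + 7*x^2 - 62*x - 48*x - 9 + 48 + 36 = l^2 + l*(20 - 8*x) + 7*x^2 - 110*x + 75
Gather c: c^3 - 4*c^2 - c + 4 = c^3 - 4*c^2 - c + 4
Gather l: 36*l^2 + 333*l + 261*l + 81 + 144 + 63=36*l^2 + 594*l + 288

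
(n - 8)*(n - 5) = n^2 - 13*n + 40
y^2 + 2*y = y*(y + 2)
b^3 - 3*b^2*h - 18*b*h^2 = b*(b - 6*h)*(b + 3*h)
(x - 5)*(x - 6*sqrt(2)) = x^2 - 6*sqrt(2)*x - 5*x + 30*sqrt(2)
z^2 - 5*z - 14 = (z - 7)*(z + 2)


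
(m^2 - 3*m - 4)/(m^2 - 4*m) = (m + 1)/m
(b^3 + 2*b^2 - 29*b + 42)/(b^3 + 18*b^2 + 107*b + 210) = (b^2 - 5*b + 6)/(b^2 + 11*b + 30)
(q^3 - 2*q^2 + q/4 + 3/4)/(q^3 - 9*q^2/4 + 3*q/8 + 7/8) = 2*(2*q - 3)/(4*q - 7)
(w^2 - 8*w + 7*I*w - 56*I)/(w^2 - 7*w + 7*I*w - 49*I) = (w - 8)/(w - 7)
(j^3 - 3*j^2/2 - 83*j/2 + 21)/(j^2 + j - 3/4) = 2*(j^2 - j - 42)/(2*j + 3)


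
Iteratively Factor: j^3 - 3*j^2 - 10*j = (j)*(j^2 - 3*j - 10) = j*(j + 2)*(j - 5)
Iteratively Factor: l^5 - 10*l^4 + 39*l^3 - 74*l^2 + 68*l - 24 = (l - 2)*(l^4 - 8*l^3 + 23*l^2 - 28*l + 12) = (l - 2)^2*(l^3 - 6*l^2 + 11*l - 6) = (l - 2)^2*(l - 1)*(l^2 - 5*l + 6) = (l - 3)*(l - 2)^2*(l - 1)*(l - 2)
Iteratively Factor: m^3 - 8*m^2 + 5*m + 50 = (m - 5)*(m^2 - 3*m - 10) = (m - 5)^2*(m + 2)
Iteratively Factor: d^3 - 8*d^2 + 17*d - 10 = (d - 5)*(d^2 - 3*d + 2) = (d - 5)*(d - 1)*(d - 2)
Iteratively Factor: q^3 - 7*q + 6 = (q - 1)*(q^2 + q - 6) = (q - 1)*(q + 3)*(q - 2)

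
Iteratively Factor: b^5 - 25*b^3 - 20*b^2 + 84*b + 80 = (b + 4)*(b^4 - 4*b^3 - 9*b^2 + 16*b + 20) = (b - 2)*(b + 4)*(b^3 - 2*b^2 - 13*b - 10) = (b - 2)*(b + 1)*(b + 4)*(b^2 - 3*b - 10) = (b - 5)*(b - 2)*(b + 1)*(b + 4)*(b + 2)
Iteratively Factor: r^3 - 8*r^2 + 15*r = (r)*(r^2 - 8*r + 15) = r*(r - 3)*(r - 5)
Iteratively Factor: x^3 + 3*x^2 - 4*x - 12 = (x + 3)*(x^2 - 4) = (x - 2)*(x + 3)*(x + 2)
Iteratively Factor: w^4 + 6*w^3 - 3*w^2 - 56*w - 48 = (w + 4)*(w^3 + 2*w^2 - 11*w - 12) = (w + 1)*(w + 4)*(w^2 + w - 12) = (w + 1)*(w + 4)^2*(w - 3)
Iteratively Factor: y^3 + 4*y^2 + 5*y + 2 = (y + 1)*(y^2 + 3*y + 2) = (y + 1)*(y + 2)*(y + 1)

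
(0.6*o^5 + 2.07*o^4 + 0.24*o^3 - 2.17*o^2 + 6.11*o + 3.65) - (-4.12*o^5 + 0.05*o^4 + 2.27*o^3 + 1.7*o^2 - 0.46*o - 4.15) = 4.72*o^5 + 2.02*o^4 - 2.03*o^3 - 3.87*o^2 + 6.57*o + 7.8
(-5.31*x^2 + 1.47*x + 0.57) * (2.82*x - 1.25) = -14.9742*x^3 + 10.7829*x^2 - 0.2301*x - 0.7125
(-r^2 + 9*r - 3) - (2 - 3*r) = -r^2 + 12*r - 5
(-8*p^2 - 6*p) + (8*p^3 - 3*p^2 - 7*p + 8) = 8*p^3 - 11*p^2 - 13*p + 8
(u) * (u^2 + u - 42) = u^3 + u^2 - 42*u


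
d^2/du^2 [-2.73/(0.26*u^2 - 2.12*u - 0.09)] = (-0.369096*u^2 + 3.009552*u + 2.73*(0.52*u - 2.12)*(1.04*u - 4.24) + 0.127764)/(-0.26*u^2 + 2.12*u + 0.09)^3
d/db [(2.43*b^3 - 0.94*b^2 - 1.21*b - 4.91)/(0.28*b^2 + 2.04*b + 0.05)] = (0.6804*b^4 + 9.9144*b^3 - 1.2143*b^2 + 2.6556*b + 9.9559)/(0.0784*b^4 + 1.1424*b^3 + 4.1896*b^2 + 0.204*b + 0.0025)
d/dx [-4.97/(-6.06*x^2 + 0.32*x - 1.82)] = (1.5904 - 60.2364*x)/(6.06*x^2 - 0.32*x + 1.82)^2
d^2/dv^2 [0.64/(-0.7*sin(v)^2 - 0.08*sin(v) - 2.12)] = (1.2544*sin(v)^4 + 0.10752*sin(v)^3 - 5.676544*sin(v)^2 - 0.323584*sin(v) + 1.891328)/(0.7*sin(v)^2 + 0.08*sin(v) + 2.12)^3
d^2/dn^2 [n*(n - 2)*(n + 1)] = 6*n - 2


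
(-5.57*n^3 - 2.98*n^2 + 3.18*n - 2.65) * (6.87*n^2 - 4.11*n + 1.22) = -38.2659*n^5 + 2.4201*n^4 + 27.299*n^3 - 34.9109*n^2 + 14.7711*n - 3.233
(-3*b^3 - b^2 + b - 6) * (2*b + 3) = -6*b^4 - 11*b^3 - b^2 - 9*b - 18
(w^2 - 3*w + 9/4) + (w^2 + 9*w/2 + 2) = 2*w^2 + 3*w/2 + 17/4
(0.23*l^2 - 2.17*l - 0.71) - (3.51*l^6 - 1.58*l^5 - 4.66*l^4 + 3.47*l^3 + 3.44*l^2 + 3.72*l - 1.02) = -3.51*l^6 + 1.58*l^5 + 4.66*l^4 - 3.47*l^3 - 3.21*l^2 - 5.89*l + 0.31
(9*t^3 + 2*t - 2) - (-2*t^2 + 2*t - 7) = 9*t^3 + 2*t^2 + 5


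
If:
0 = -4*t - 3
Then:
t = -3/4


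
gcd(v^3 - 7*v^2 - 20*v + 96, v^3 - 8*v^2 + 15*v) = v - 3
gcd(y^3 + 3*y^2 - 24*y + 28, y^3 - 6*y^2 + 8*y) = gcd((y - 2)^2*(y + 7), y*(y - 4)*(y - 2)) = y - 2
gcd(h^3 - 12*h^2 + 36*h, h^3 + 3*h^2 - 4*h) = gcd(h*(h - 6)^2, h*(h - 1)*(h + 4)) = h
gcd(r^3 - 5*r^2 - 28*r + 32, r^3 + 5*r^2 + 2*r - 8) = r^2 + 3*r - 4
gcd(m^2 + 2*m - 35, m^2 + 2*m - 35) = m^2 + 2*m - 35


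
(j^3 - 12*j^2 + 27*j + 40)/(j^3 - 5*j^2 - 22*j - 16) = (j - 5)/(j + 2)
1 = 1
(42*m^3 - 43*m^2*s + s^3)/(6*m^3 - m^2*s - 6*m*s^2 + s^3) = (7*m + s)/(m + s)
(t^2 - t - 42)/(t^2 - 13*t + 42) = (t + 6)/(t - 6)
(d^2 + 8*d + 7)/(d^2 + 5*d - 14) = (d + 1)/(d - 2)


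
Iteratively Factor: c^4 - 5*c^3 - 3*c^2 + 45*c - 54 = (c - 2)*(c^3 - 3*c^2 - 9*c + 27) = (c - 2)*(c + 3)*(c^2 - 6*c + 9) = (c - 3)*(c - 2)*(c + 3)*(c - 3)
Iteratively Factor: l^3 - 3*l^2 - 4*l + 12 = (l + 2)*(l^2 - 5*l + 6) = (l - 3)*(l + 2)*(l - 2)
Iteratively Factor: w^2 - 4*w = (w)*(w - 4)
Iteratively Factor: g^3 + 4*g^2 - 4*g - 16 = (g - 2)*(g^2 + 6*g + 8) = (g - 2)*(g + 4)*(g + 2)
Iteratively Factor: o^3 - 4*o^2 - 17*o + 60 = (o + 4)*(o^2 - 8*o + 15) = (o - 3)*(o + 4)*(o - 5)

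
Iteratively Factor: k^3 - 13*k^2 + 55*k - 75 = (k - 5)*(k^2 - 8*k + 15) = (k - 5)*(k - 3)*(k - 5)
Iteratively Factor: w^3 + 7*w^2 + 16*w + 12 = (w + 2)*(w^2 + 5*w + 6) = (w + 2)^2*(w + 3)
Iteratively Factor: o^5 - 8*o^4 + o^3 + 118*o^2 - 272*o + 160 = (o - 5)*(o^4 - 3*o^3 - 14*o^2 + 48*o - 32) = (o - 5)*(o - 4)*(o^3 + o^2 - 10*o + 8) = (o - 5)*(o - 4)*(o - 2)*(o^2 + 3*o - 4) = (o - 5)*(o - 4)*(o - 2)*(o + 4)*(o - 1)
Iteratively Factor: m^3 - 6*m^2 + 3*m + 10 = (m + 1)*(m^2 - 7*m + 10) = (m - 5)*(m + 1)*(m - 2)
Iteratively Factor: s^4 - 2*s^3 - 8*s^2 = (s - 4)*(s^3 + 2*s^2) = s*(s - 4)*(s^2 + 2*s) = s^2*(s - 4)*(s + 2)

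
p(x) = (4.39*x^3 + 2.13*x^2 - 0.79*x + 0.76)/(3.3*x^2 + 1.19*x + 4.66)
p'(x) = (-6.6*x - 1.19)*(4.39*x^3 + 2.13*x^2 - 0.79*x + 0.76)/(3.3*x^2 + 1.19*x + 4.66)^2 + (13.17*x^2 + 4.26*x - 0.79)/(3.3*x^2 + 1.19*x + 4.66) = (14.487*x^4 + 10.4482*x^3 + 66.5139*x^2 + 14.8356*x - 4.5858)/(10.89*x^4 + 7.854*x^3 + 32.1721*x^2 + 11.0908*x + 21.7156)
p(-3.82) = -4.35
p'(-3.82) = 1.46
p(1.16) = 0.91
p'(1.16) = 1.32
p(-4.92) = -5.93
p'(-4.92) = 1.42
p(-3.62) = -4.05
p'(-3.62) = 1.48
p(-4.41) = -5.20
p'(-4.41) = 1.44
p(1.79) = 1.81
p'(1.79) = 1.47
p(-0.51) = 0.23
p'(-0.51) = 0.20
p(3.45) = 4.24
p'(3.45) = 1.44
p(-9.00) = -11.56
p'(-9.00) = 1.36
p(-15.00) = -19.64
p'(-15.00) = 1.34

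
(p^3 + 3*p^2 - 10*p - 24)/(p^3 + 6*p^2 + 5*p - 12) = (p^2 - p - 6)/(p^2 + 2*p - 3)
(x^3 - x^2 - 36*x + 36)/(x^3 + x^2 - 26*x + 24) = (x - 6)/(x - 4)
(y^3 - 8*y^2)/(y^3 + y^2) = (y - 8)/(y + 1)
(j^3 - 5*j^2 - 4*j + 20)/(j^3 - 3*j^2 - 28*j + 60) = (j^2 - 3*j - 10)/(j^2 - j - 30)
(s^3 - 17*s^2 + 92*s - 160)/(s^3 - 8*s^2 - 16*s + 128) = (s - 5)/(s + 4)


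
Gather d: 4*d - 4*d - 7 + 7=0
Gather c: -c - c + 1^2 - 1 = -2*c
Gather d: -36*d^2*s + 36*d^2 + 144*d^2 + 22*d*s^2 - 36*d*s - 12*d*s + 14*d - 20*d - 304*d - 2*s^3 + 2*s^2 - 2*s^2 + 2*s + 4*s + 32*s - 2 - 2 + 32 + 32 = d^2*(180 - 36*s) + d*(22*s^2 - 48*s - 310) - 2*s^3 + 38*s + 60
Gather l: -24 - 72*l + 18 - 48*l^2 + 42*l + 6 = -48*l^2 - 30*l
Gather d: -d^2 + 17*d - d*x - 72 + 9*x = -d^2 + d*(17 - x) + 9*x - 72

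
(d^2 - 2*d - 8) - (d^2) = -2*d - 8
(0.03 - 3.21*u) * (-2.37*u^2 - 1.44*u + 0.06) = 7.6077*u^3 + 4.5513*u^2 - 0.2358*u + 0.0018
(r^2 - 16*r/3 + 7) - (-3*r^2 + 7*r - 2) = 4*r^2 - 37*r/3 + 9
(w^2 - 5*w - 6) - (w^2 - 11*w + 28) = 6*w - 34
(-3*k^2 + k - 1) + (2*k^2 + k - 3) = -k^2 + 2*k - 4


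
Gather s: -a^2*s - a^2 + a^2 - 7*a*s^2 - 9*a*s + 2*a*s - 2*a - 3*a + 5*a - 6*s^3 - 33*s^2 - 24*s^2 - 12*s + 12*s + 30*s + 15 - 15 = -6*s^3 + s^2*(-7*a - 57) + s*(-a^2 - 7*a + 30)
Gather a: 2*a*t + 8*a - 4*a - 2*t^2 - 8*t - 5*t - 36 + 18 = a*(2*t + 4) - 2*t^2 - 13*t - 18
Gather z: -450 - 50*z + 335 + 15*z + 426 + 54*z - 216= 19*z + 95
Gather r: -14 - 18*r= -18*r - 14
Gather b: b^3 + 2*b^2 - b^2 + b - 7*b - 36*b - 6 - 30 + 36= b^3 + b^2 - 42*b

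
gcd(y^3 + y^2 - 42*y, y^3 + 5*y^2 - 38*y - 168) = y^2 + y - 42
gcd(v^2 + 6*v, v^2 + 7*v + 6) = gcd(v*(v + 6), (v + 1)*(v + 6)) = v + 6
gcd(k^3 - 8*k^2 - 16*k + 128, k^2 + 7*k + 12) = k + 4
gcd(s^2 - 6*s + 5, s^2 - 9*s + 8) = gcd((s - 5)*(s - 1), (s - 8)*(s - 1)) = s - 1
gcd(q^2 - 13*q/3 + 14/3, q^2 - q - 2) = q - 2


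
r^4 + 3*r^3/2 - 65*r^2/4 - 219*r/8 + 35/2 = (r - 4)*(r - 1/2)*(r + 5/2)*(r + 7/2)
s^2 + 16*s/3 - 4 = (s - 2/3)*(s + 6)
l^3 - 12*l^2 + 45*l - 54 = (l - 6)*(l - 3)^2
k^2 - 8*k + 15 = (k - 5)*(k - 3)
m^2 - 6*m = m*(m - 6)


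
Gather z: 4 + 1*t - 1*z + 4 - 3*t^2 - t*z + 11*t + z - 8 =-3*t^2 - t*z + 12*t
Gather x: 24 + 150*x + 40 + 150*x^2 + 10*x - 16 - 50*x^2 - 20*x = 100*x^2 + 140*x + 48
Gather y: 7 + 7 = 14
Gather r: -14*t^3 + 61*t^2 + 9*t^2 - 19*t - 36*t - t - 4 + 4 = -14*t^3 + 70*t^2 - 56*t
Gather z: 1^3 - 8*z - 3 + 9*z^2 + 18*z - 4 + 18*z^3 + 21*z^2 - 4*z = 18*z^3 + 30*z^2 + 6*z - 6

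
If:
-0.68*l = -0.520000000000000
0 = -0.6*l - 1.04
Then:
No Solution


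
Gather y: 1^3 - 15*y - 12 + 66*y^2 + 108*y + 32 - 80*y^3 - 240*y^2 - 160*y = -80*y^3 - 174*y^2 - 67*y + 21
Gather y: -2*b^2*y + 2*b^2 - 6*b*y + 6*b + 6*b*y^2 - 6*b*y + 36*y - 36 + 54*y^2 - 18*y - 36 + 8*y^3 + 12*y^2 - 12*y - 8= 2*b^2 + 6*b + 8*y^3 + y^2*(6*b + 66) + y*(-2*b^2 - 12*b + 6) - 80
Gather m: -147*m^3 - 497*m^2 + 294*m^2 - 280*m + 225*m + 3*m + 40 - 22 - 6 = -147*m^3 - 203*m^2 - 52*m + 12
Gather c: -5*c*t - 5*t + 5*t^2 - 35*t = -5*c*t + 5*t^2 - 40*t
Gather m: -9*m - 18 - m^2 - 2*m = -m^2 - 11*m - 18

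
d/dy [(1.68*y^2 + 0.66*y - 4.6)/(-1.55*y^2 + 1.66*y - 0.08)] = (3.8118*y^2 - 14.5288*y + 7.5832)/(2.4025*y^4 - 5.146*y^3 + 3.0036*y^2 - 0.2656*y + 0.0064)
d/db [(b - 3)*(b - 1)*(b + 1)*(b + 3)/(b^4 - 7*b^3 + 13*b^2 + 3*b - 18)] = (-7*b^2 + 18*b - 3)/(b^4 - 10*b^3 + 37*b^2 - 60*b + 36)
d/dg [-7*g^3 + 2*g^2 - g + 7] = -21*g^2 + 4*g - 1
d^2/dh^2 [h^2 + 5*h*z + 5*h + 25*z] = 2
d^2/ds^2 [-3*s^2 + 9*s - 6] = -6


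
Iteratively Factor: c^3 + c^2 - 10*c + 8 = (c - 1)*(c^2 + 2*c - 8) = (c - 1)*(c + 4)*(c - 2)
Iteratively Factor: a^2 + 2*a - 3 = (a + 3)*(a - 1)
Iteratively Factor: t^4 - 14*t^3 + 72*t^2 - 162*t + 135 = (t - 3)*(t^3 - 11*t^2 + 39*t - 45) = (t - 3)^2*(t^2 - 8*t + 15) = (t - 3)^3*(t - 5)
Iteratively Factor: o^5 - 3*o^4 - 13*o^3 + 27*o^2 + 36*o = (o - 3)*(o^4 - 13*o^2 - 12*o) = (o - 3)*(o + 3)*(o^3 - 3*o^2 - 4*o) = (o - 3)*(o + 1)*(o + 3)*(o^2 - 4*o) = (o - 4)*(o - 3)*(o + 1)*(o + 3)*(o)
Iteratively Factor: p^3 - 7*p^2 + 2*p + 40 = (p + 2)*(p^2 - 9*p + 20) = (p - 5)*(p + 2)*(p - 4)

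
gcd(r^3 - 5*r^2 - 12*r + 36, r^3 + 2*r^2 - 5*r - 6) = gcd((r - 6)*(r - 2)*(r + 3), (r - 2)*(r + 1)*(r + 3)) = r^2 + r - 6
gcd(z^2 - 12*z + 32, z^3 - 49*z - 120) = z - 8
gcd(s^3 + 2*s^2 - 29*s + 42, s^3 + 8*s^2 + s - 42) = s^2 + 5*s - 14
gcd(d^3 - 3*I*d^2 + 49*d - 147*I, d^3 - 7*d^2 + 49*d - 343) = d^2 + 49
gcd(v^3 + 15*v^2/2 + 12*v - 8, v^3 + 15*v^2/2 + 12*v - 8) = v^3 + 15*v^2/2 + 12*v - 8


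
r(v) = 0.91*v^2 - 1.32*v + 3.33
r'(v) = 1.82*v - 1.32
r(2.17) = 4.75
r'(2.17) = 2.63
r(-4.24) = 25.29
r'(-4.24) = -9.04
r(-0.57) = 4.38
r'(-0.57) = -2.36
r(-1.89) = 9.08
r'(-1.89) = -4.76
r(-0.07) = 3.43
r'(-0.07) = -1.45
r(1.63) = 3.60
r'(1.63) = 1.65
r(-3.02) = 15.62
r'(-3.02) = -6.82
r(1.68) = 3.68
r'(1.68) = 1.74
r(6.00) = 28.17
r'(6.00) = 9.60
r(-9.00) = 88.92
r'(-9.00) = -17.70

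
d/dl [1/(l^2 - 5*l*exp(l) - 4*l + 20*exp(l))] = (5*l*exp(l) - 2*l - 15*exp(l) + 4)/(l^2 - 5*l*exp(l) - 4*l + 20*exp(l))^2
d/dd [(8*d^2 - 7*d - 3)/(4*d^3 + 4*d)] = (-8*d^4 + 14*d^3 + 17*d^2 + 3)/(4*d^2*(d^4 + 2*d^2 + 1))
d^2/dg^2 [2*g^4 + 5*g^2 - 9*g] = 24*g^2 + 10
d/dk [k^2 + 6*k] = 2*k + 6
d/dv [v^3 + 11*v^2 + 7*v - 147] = 3*v^2 + 22*v + 7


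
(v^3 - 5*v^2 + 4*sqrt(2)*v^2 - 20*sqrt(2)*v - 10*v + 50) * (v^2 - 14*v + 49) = v^5 - 19*v^4 + 4*sqrt(2)*v^4 - 76*sqrt(2)*v^3 + 109*v^3 - 55*v^2 + 476*sqrt(2)*v^2 - 980*sqrt(2)*v - 1190*v + 2450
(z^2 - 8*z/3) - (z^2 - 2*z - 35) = 35 - 2*z/3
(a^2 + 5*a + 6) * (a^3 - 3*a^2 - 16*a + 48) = a^5 + 2*a^4 - 25*a^3 - 50*a^2 + 144*a + 288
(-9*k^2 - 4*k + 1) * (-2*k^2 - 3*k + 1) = 18*k^4 + 35*k^3 + k^2 - 7*k + 1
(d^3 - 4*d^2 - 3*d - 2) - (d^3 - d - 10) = -4*d^2 - 2*d + 8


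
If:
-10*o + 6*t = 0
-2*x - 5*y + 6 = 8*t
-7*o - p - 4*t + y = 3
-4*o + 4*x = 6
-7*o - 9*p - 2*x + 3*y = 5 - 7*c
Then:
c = 993*y/161 - 950/161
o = 9/46 - 15*y/46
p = 251*y/46 - 261/46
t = 15/46 - 25*y/46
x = 39/23 - 15*y/46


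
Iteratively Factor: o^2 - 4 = (o - 2)*(o + 2)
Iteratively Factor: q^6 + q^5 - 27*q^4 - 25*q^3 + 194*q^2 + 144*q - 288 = (q - 1)*(q^5 + 2*q^4 - 25*q^3 - 50*q^2 + 144*q + 288) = (q - 1)*(q + 2)*(q^4 - 25*q^2 + 144) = (q - 1)*(q + 2)*(q + 4)*(q^3 - 4*q^2 - 9*q + 36) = (q - 3)*(q - 1)*(q + 2)*(q + 4)*(q^2 - q - 12) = (q - 4)*(q - 3)*(q - 1)*(q + 2)*(q + 4)*(q + 3)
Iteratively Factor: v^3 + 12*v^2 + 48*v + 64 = (v + 4)*(v^2 + 8*v + 16) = (v + 4)^2*(v + 4)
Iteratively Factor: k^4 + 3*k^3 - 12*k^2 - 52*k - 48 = (k - 4)*(k^3 + 7*k^2 + 16*k + 12) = (k - 4)*(k + 2)*(k^2 + 5*k + 6) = (k - 4)*(k + 2)^2*(k + 3)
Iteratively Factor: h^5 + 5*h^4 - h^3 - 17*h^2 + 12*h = (h + 4)*(h^4 + h^3 - 5*h^2 + 3*h) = (h - 1)*(h + 4)*(h^3 + 2*h^2 - 3*h) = (h - 1)*(h + 3)*(h + 4)*(h^2 - h) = h*(h - 1)*(h + 3)*(h + 4)*(h - 1)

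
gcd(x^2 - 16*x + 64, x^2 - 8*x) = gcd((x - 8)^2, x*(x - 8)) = x - 8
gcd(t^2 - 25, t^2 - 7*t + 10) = t - 5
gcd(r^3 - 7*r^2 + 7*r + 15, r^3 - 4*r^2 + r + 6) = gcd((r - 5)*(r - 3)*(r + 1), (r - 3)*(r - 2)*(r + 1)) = r^2 - 2*r - 3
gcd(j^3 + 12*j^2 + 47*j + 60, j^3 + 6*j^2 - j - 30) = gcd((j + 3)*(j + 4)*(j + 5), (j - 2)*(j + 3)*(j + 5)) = j^2 + 8*j + 15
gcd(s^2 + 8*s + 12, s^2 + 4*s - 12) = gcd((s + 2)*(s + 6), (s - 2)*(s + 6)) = s + 6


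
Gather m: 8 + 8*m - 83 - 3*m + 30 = 5*m - 45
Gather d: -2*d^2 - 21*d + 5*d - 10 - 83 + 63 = -2*d^2 - 16*d - 30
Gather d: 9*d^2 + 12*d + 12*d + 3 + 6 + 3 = 9*d^2 + 24*d + 12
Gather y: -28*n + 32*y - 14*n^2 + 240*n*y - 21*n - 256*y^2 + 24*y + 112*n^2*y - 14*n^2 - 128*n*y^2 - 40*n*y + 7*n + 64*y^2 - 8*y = -28*n^2 - 42*n + y^2*(-128*n - 192) + y*(112*n^2 + 200*n + 48)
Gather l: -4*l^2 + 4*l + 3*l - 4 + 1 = -4*l^2 + 7*l - 3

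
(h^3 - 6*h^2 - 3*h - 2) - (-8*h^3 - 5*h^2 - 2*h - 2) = 9*h^3 - h^2 - h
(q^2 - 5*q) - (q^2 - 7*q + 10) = 2*q - 10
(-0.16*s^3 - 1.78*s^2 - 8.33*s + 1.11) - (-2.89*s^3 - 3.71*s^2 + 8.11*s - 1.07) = 2.73*s^3 + 1.93*s^2 - 16.44*s + 2.18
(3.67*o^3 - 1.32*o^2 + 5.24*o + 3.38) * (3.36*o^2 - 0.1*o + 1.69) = 12.3312*o^5 - 4.8022*o^4 + 23.9407*o^3 + 8.602*o^2 + 8.5176*o + 5.7122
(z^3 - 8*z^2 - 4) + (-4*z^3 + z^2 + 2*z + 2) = -3*z^3 - 7*z^2 + 2*z - 2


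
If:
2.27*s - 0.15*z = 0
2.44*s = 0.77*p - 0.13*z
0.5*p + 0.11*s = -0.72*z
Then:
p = 0.00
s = 0.00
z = 0.00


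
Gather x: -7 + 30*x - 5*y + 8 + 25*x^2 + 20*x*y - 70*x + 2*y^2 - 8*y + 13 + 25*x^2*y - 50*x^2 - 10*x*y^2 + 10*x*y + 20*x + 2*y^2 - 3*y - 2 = x^2*(25*y - 25) + x*(-10*y^2 + 30*y - 20) + 4*y^2 - 16*y + 12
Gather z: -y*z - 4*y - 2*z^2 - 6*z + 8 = -4*y - 2*z^2 + z*(-y - 6) + 8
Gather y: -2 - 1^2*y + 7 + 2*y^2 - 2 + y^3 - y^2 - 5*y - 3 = y^3 + y^2 - 6*y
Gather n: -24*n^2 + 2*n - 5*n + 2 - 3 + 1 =-24*n^2 - 3*n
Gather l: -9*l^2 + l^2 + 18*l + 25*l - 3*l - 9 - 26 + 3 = -8*l^2 + 40*l - 32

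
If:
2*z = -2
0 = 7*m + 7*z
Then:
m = 1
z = -1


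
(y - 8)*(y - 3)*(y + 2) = y^3 - 9*y^2 + 2*y + 48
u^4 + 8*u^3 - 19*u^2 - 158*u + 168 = (u - 4)*(u - 1)*(u + 6)*(u + 7)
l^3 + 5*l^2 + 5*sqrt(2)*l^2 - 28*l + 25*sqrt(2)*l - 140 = (l + 5)*(l - 2*sqrt(2))*(l + 7*sqrt(2))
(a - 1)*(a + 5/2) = a^2 + 3*a/2 - 5/2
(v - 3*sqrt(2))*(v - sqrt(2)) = v^2 - 4*sqrt(2)*v + 6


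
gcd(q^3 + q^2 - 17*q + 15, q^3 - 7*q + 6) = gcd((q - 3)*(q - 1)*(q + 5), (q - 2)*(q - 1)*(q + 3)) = q - 1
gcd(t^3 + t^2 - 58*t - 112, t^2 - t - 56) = t^2 - t - 56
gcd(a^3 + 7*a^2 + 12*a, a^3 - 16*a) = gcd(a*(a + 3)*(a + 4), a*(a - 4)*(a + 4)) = a^2 + 4*a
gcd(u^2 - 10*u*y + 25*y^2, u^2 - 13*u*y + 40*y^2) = -u + 5*y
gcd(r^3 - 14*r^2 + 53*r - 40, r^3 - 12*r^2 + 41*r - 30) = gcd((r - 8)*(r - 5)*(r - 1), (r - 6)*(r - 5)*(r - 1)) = r^2 - 6*r + 5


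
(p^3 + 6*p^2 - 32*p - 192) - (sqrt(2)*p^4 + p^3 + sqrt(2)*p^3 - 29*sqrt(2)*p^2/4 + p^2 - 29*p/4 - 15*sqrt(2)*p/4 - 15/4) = -sqrt(2)*p^4 - sqrt(2)*p^3 + 5*p^2 + 29*sqrt(2)*p^2/4 - 99*p/4 + 15*sqrt(2)*p/4 - 753/4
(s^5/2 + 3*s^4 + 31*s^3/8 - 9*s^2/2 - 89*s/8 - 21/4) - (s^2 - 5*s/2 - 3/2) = s^5/2 + 3*s^4 + 31*s^3/8 - 11*s^2/2 - 69*s/8 - 15/4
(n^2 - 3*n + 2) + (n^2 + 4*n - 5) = 2*n^2 + n - 3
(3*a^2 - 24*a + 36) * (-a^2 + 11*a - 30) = -3*a^4 + 57*a^3 - 390*a^2 + 1116*a - 1080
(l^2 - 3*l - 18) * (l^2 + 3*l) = l^4 - 27*l^2 - 54*l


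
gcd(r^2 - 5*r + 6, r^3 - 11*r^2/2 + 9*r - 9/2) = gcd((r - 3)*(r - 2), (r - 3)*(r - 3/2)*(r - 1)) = r - 3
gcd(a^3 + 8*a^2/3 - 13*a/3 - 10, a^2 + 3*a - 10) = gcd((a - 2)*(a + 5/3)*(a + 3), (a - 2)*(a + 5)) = a - 2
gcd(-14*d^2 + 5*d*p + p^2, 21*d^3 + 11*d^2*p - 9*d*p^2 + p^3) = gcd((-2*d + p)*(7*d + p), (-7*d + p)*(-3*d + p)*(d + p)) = 1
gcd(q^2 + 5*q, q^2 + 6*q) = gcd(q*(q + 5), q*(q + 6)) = q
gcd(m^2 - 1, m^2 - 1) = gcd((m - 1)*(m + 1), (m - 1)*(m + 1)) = m^2 - 1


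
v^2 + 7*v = v*(v + 7)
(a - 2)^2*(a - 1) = a^3 - 5*a^2 + 8*a - 4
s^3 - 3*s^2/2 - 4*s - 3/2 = (s - 3)*(s + 1/2)*(s + 1)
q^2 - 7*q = q*(q - 7)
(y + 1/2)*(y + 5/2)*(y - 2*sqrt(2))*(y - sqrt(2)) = y^4 - 3*sqrt(2)*y^3 + 3*y^3 - 9*sqrt(2)*y^2 + 21*y^2/4 - 15*sqrt(2)*y/4 + 12*y + 5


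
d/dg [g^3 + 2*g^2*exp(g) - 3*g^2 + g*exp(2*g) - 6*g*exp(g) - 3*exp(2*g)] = 2*g^2*exp(g) + 3*g^2 + 2*g*exp(2*g) - 2*g*exp(g) - 6*g - 5*exp(2*g) - 6*exp(g)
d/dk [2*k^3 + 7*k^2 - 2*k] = 6*k^2 + 14*k - 2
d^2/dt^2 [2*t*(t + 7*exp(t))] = 14*t*exp(t) + 28*exp(t) + 4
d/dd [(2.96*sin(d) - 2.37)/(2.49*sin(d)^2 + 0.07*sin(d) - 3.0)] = (-7.3704*sin(d)^2 + 11.8026*sin(d) - 8.7141)*cos(d)/(6.2001*sin(d)^4 + 0.3486*sin(d)^3 - 14.9351*sin(d)^2 - 0.42*sin(d) + 9.0)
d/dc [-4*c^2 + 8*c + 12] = 8 - 8*c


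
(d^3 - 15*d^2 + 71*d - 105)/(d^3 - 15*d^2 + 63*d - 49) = (d^2 - 8*d + 15)/(d^2 - 8*d + 7)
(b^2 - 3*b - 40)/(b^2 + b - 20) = (b - 8)/(b - 4)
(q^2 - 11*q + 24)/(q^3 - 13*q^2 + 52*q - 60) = (q^2 - 11*q + 24)/(q^3 - 13*q^2 + 52*q - 60)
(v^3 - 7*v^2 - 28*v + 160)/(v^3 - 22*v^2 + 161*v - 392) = (v^2 + v - 20)/(v^2 - 14*v + 49)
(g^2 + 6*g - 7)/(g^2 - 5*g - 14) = (-g^2 - 6*g + 7)/(-g^2 + 5*g + 14)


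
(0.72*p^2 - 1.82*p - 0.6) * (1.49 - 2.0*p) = -1.44*p^3 + 4.7128*p^2 - 1.5118*p - 0.894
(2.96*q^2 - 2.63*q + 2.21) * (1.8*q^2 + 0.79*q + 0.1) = 5.328*q^4 - 2.3956*q^3 + 2.1963*q^2 + 1.4829*q + 0.221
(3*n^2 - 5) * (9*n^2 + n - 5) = 27*n^4 + 3*n^3 - 60*n^2 - 5*n + 25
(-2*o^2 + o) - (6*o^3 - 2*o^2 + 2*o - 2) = -6*o^3 - o + 2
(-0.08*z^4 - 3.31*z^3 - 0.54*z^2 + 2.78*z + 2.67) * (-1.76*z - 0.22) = 0.1408*z^5 + 5.8432*z^4 + 1.6786*z^3 - 4.774*z^2 - 5.3108*z - 0.5874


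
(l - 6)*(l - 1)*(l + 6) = l^3 - l^2 - 36*l + 36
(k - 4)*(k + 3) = k^2 - k - 12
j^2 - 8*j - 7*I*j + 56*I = (j - 8)*(j - 7*I)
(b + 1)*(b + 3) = b^2 + 4*b + 3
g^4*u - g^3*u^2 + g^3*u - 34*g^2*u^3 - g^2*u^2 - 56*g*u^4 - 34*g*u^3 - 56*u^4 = (g - 7*u)*(g + 2*u)*(g + 4*u)*(g*u + u)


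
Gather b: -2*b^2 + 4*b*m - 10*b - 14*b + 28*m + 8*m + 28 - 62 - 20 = -2*b^2 + b*(4*m - 24) + 36*m - 54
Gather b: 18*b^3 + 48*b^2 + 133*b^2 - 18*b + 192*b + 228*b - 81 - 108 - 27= 18*b^3 + 181*b^2 + 402*b - 216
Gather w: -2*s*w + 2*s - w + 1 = 2*s + w*(-2*s - 1) + 1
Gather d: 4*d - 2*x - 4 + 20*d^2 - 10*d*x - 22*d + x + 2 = 20*d^2 + d*(-10*x - 18) - x - 2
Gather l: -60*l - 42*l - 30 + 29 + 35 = 34 - 102*l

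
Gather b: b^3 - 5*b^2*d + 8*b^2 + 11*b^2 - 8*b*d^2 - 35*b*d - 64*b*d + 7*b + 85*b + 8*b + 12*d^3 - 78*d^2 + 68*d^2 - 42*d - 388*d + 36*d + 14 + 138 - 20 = b^3 + b^2*(19 - 5*d) + b*(-8*d^2 - 99*d + 100) + 12*d^3 - 10*d^2 - 394*d + 132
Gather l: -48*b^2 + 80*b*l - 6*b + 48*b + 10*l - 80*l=-48*b^2 + 42*b + l*(80*b - 70)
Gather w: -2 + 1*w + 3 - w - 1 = 0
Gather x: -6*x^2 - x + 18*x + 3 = -6*x^2 + 17*x + 3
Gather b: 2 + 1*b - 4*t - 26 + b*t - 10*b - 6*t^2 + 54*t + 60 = b*(t - 9) - 6*t^2 + 50*t + 36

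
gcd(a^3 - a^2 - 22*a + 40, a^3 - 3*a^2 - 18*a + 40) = a - 2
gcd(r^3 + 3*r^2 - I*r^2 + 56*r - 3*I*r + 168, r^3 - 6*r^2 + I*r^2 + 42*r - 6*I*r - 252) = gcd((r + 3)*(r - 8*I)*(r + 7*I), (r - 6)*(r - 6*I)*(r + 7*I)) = r + 7*I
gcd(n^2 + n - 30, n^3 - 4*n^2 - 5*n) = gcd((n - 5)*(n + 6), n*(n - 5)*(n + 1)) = n - 5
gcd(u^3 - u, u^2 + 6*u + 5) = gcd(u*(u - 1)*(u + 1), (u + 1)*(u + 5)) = u + 1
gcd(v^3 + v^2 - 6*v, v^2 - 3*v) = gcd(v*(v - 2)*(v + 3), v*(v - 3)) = v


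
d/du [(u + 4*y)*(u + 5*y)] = 2*u + 9*y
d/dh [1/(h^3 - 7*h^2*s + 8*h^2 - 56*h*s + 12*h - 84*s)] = (-3*h^2 + 14*h*s - 16*h + 56*s - 12)/(h^3 - 7*h^2*s + 8*h^2 - 56*h*s + 12*h - 84*s)^2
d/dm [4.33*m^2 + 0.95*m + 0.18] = 8.66*m + 0.95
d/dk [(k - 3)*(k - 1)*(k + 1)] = 3*k^2 - 6*k - 1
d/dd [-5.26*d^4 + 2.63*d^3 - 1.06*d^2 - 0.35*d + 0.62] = -21.04*d^3 + 7.89*d^2 - 2.12*d - 0.35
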